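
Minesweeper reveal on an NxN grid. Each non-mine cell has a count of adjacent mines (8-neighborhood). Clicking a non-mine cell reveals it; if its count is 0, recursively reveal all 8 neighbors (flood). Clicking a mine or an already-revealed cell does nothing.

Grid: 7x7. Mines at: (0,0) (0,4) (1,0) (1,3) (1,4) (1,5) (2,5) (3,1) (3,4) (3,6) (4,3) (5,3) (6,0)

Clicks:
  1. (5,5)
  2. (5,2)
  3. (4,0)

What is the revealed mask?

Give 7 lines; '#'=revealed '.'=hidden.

Answer: .......
.......
.......
.......
#...###
..#.###
....###

Derivation:
Click 1 (5,5) count=0: revealed 9 new [(4,4) (4,5) (4,6) (5,4) (5,5) (5,6) (6,4) (6,5) (6,6)] -> total=9
Click 2 (5,2) count=2: revealed 1 new [(5,2)] -> total=10
Click 3 (4,0) count=1: revealed 1 new [(4,0)] -> total=11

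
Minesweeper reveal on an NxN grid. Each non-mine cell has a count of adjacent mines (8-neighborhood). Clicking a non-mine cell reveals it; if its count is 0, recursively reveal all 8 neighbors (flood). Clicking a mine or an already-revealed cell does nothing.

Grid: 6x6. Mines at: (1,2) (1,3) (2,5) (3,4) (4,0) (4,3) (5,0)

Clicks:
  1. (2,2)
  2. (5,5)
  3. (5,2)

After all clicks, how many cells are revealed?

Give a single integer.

Click 1 (2,2) count=2: revealed 1 new [(2,2)] -> total=1
Click 2 (5,5) count=0: revealed 4 new [(4,4) (4,5) (5,4) (5,5)] -> total=5
Click 3 (5,2) count=1: revealed 1 new [(5,2)] -> total=6

Answer: 6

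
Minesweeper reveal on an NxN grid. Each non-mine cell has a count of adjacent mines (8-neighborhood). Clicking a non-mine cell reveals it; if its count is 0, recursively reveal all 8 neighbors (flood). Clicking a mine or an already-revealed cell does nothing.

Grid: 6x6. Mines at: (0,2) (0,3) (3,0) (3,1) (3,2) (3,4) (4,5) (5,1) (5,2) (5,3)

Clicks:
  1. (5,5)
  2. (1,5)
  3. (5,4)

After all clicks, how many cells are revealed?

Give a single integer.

Answer: 8

Derivation:
Click 1 (5,5) count=1: revealed 1 new [(5,5)] -> total=1
Click 2 (1,5) count=0: revealed 6 new [(0,4) (0,5) (1,4) (1,5) (2,4) (2,5)] -> total=7
Click 3 (5,4) count=2: revealed 1 new [(5,4)] -> total=8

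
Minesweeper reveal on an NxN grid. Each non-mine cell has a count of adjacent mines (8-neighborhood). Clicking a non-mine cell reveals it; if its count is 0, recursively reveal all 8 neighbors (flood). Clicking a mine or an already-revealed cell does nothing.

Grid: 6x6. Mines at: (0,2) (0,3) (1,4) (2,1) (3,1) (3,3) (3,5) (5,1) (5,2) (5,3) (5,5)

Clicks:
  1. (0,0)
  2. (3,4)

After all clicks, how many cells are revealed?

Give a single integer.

Click 1 (0,0) count=0: revealed 4 new [(0,0) (0,1) (1,0) (1,1)] -> total=4
Click 2 (3,4) count=2: revealed 1 new [(3,4)] -> total=5

Answer: 5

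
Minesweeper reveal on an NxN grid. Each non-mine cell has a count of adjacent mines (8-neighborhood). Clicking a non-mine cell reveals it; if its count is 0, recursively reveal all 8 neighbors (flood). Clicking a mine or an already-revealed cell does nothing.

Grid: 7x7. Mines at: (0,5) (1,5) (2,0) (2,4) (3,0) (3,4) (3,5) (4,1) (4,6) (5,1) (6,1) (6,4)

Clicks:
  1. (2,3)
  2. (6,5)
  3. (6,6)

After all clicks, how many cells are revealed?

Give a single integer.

Click 1 (2,3) count=2: revealed 1 new [(2,3)] -> total=1
Click 2 (6,5) count=1: revealed 1 new [(6,5)] -> total=2
Click 3 (6,6) count=0: revealed 3 new [(5,5) (5,6) (6,6)] -> total=5

Answer: 5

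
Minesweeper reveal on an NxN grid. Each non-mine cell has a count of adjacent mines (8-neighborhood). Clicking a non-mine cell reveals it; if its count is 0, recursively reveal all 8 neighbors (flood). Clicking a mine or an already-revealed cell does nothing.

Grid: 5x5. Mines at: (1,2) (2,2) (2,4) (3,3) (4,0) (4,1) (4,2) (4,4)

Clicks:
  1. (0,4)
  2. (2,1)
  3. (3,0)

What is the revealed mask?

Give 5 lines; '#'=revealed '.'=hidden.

Click 1 (0,4) count=0: revealed 4 new [(0,3) (0,4) (1,3) (1,4)] -> total=4
Click 2 (2,1) count=2: revealed 1 new [(2,1)] -> total=5
Click 3 (3,0) count=2: revealed 1 new [(3,0)] -> total=6

Answer: ...##
...##
.#...
#....
.....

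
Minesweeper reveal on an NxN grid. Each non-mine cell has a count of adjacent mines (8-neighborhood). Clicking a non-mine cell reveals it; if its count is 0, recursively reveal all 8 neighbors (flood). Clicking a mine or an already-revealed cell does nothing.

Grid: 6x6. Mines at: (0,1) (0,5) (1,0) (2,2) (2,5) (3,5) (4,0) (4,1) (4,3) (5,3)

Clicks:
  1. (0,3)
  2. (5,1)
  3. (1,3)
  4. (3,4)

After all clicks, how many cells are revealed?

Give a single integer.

Answer: 8

Derivation:
Click 1 (0,3) count=0: revealed 6 new [(0,2) (0,3) (0,4) (1,2) (1,3) (1,4)] -> total=6
Click 2 (5,1) count=2: revealed 1 new [(5,1)] -> total=7
Click 3 (1,3) count=1: revealed 0 new [(none)] -> total=7
Click 4 (3,4) count=3: revealed 1 new [(3,4)] -> total=8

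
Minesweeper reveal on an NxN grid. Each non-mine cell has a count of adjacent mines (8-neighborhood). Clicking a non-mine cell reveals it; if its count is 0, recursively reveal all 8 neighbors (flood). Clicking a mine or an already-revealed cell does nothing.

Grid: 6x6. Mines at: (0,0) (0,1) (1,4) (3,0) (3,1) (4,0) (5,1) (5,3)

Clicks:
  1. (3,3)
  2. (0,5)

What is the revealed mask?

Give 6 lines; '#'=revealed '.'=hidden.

Answer: .....#
......
..####
..####
..####
....##

Derivation:
Click 1 (3,3) count=0: revealed 14 new [(2,2) (2,3) (2,4) (2,5) (3,2) (3,3) (3,4) (3,5) (4,2) (4,3) (4,4) (4,5) (5,4) (5,5)] -> total=14
Click 2 (0,5) count=1: revealed 1 new [(0,5)] -> total=15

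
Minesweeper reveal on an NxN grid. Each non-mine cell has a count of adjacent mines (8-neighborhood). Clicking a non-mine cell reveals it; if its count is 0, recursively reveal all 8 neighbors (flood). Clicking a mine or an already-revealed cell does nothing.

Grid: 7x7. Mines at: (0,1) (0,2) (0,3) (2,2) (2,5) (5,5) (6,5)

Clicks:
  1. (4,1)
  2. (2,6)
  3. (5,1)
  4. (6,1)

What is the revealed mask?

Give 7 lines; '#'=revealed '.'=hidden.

Answer: .......
##.....
##....#
#####..
#####..
#####..
#####..

Derivation:
Click 1 (4,1) count=0: revealed 24 new [(1,0) (1,1) (2,0) (2,1) (3,0) (3,1) (3,2) (3,3) (3,4) (4,0) (4,1) (4,2) (4,3) (4,4) (5,0) (5,1) (5,2) (5,3) (5,4) (6,0) (6,1) (6,2) (6,3) (6,4)] -> total=24
Click 2 (2,6) count=1: revealed 1 new [(2,6)] -> total=25
Click 3 (5,1) count=0: revealed 0 new [(none)] -> total=25
Click 4 (6,1) count=0: revealed 0 new [(none)] -> total=25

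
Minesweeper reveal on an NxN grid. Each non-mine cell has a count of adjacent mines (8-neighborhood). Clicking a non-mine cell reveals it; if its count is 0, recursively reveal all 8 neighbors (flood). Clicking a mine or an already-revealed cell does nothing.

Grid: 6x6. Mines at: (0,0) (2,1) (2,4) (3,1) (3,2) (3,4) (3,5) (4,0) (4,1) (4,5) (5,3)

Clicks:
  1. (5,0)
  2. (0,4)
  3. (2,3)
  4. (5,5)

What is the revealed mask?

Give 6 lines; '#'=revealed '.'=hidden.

Answer: .#####
.#####
...#..
......
......
#....#

Derivation:
Click 1 (5,0) count=2: revealed 1 new [(5,0)] -> total=1
Click 2 (0,4) count=0: revealed 10 new [(0,1) (0,2) (0,3) (0,4) (0,5) (1,1) (1,2) (1,3) (1,4) (1,5)] -> total=11
Click 3 (2,3) count=3: revealed 1 new [(2,3)] -> total=12
Click 4 (5,5) count=1: revealed 1 new [(5,5)] -> total=13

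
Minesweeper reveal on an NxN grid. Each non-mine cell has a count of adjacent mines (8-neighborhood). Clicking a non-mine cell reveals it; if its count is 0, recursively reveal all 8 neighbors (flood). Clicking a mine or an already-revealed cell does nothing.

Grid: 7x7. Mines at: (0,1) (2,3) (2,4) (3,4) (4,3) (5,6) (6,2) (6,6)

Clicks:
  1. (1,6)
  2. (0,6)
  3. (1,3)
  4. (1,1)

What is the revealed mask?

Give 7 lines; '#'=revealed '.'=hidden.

Click 1 (1,6) count=0: revealed 16 new [(0,2) (0,3) (0,4) (0,5) (0,6) (1,2) (1,3) (1,4) (1,5) (1,6) (2,5) (2,6) (3,5) (3,6) (4,5) (4,6)] -> total=16
Click 2 (0,6) count=0: revealed 0 new [(none)] -> total=16
Click 3 (1,3) count=2: revealed 0 new [(none)] -> total=16
Click 4 (1,1) count=1: revealed 1 new [(1,1)] -> total=17

Answer: ..#####
.######
.....##
.....##
.....##
.......
.......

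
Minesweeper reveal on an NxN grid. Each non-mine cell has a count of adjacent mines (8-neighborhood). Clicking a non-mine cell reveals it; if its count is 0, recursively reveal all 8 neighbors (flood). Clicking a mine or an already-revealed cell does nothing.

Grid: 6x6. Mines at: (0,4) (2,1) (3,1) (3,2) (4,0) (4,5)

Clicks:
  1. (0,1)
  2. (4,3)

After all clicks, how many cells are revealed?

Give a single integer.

Click 1 (0,1) count=0: revealed 8 new [(0,0) (0,1) (0,2) (0,3) (1,0) (1,1) (1,2) (1,3)] -> total=8
Click 2 (4,3) count=1: revealed 1 new [(4,3)] -> total=9

Answer: 9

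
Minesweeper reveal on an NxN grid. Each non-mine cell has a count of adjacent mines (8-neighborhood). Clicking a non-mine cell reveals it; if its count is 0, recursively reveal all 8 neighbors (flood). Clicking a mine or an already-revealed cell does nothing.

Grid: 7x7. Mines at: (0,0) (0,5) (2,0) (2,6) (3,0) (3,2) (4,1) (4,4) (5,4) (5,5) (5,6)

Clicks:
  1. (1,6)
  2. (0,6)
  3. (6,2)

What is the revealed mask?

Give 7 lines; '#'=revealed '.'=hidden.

Answer: ......#
......#
.......
.......
.......
####...
####...

Derivation:
Click 1 (1,6) count=2: revealed 1 new [(1,6)] -> total=1
Click 2 (0,6) count=1: revealed 1 new [(0,6)] -> total=2
Click 3 (6,2) count=0: revealed 8 new [(5,0) (5,1) (5,2) (5,3) (6,0) (6,1) (6,2) (6,3)] -> total=10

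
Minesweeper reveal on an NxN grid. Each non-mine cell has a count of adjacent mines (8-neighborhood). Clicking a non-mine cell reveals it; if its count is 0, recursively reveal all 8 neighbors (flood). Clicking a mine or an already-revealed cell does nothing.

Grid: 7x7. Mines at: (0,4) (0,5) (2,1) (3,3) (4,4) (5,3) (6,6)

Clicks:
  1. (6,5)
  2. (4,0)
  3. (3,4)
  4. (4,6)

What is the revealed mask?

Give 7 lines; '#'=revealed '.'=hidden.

Click 1 (6,5) count=1: revealed 1 new [(6,5)] -> total=1
Click 2 (4,0) count=0: revealed 12 new [(3,0) (3,1) (3,2) (4,0) (4,1) (4,2) (5,0) (5,1) (5,2) (6,0) (6,1) (6,2)] -> total=13
Click 3 (3,4) count=2: revealed 1 new [(3,4)] -> total=14
Click 4 (4,6) count=0: revealed 12 new [(1,4) (1,5) (1,6) (2,4) (2,5) (2,6) (3,5) (3,6) (4,5) (4,6) (5,5) (5,6)] -> total=26

Answer: .......
....###
....###
###.###
###..##
###..##
###..#.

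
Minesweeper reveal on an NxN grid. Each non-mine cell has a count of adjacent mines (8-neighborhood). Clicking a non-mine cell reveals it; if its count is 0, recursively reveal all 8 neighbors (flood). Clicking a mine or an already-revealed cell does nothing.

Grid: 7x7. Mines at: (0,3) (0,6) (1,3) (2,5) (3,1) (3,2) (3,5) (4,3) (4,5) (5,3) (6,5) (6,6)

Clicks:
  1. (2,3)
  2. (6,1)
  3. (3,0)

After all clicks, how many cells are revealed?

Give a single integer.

Answer: 11

Derivation:
Click 1 (2,3) count=2: revealed 1 new [(2,3)] -> total=1
Click 2 (6,1) count=0: revealed 9 new [(4,0) (4,1) (4,2) (5,0) (5,1) (5,2) (6,0) (6,1) (6,2)] -> total=10
Click 3 (3,0) count=1: revealed 1 new [(3,0)] -> total=11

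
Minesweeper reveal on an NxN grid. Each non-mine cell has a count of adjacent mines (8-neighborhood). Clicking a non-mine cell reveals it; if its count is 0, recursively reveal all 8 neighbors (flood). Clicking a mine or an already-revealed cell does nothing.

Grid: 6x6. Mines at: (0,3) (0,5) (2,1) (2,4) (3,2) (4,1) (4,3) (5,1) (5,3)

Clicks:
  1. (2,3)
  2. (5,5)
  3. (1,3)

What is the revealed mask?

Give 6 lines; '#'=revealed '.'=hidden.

Answer: ......
...#..
...#..
....##
....##
....##

Derivation:
Click 1 (2,3) count=2: revealed 1 new [(2,3)] -> total=1
Click 2 (5,5) count=0: revealed 6 new [(3,4) (3,5) (4,4) (4,5) (5,4) (5,5)] -> total=7
Click 3 (1,3) count=2: revealed 1 new [(1,3)] -> total=8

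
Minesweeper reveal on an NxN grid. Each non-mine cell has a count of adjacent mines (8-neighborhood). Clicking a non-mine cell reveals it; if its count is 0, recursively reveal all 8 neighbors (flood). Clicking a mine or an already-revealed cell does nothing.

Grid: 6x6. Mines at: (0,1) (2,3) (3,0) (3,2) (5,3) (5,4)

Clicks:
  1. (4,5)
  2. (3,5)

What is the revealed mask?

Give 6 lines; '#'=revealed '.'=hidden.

Click 1 (4,5) count=1: revealed 1 new [(4,5)] -> total=1
Click 2 (3,5) count=0: revealed 13 new [(0,2) (0,3) (0,4) (0,5) (1,2) (1,3) (1,4) (1,5) (2,4) (2,5) (3,4) (3,5) (4,4)] -> total=14

Answer: ..####
..####
....##
....##
....##
......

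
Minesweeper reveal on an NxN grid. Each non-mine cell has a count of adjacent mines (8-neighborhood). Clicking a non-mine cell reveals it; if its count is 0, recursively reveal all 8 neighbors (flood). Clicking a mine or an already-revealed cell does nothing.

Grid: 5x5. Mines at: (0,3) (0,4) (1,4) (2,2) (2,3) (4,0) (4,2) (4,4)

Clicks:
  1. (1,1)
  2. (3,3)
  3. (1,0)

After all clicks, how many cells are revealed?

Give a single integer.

Answer: 11

Derivation:
Click 1 (1,1) count=1: revealed 1 new [(1,1)] -> total=1
Click 2 (3,3) count=4: revealed 1 new [(3,3)] -> total=2
Click 3 (1,0) count=0: revealed 9 new [(0,0) (0,1) (0,2) (1,0) (1,2) (2,0) (2,1) (3,0) (3,1)] -> total=11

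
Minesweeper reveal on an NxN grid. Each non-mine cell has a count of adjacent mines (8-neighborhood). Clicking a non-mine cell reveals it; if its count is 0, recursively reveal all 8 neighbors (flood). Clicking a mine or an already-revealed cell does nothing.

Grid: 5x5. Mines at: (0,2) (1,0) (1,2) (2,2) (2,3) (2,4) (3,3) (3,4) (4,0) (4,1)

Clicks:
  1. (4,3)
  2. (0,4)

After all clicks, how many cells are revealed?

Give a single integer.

Click 1 (4,3) count=2: revealed 1 new [(4,3)] -> total=1
Click 2 (0,4) count=0: revealed 4 new [(0,3) (0,4) (1,3) (1,4)] -> total=5

Answer: 5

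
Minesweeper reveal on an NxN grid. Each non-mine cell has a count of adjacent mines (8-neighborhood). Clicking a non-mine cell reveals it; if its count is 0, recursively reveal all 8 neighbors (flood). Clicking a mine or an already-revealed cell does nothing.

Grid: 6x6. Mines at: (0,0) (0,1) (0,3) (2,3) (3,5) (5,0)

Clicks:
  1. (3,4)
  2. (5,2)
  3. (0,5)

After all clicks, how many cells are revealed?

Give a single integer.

Click 1 (3,4) count=2: revealed 1 new [(3,4)] -> total=1
Click 2 (5,2) count=0: revealed 21 new [(1,0) (1,1) (1,2) (2,0) (2,1) (2,2) (3,0) (3,1) (3,2) (3,3) (4,0) (4,1) (4,2) (4,3) (4,4) (4,5) (5,1) (5,2) (5,3) (5,4) (5,5)] -> total=22
Click 3 (0,5) count=0: revealed 6 new [(0,4) (0,5) (1,4) (1,5) (2,4) (2,5)] -> total=28

Answer: 28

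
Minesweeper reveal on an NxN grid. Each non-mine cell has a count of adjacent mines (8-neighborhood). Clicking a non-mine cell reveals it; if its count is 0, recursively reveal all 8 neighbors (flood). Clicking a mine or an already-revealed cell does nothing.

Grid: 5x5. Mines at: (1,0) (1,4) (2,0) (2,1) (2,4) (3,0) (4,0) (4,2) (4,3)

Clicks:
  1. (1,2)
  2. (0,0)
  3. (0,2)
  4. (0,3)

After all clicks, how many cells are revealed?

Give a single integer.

Answer: 7

Derivation:
Click 1 (1,2) count=1: revealed 1 new [(1,2)] -> total=1
Click 2 (0,0) count=1: revealed 1 new [(0,0)] -> total=2
Click 3 (0,2) count=0: revealed 5 new [(0,1) (0,2) (0,3) (1,1) (1,3)] -> total=7
Click 4 (0,3) count=1: revealed 0 new [(none)] -> total=7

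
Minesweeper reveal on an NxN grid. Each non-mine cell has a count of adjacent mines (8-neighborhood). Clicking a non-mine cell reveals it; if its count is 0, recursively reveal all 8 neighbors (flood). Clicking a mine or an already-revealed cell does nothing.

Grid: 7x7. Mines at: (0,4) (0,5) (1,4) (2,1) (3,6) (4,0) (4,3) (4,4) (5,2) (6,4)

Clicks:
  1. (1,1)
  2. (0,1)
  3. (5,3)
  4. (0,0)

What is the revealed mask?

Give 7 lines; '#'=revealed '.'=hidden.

Answer: ####...
####...
.......
.......
.......
...#...
.......

Derivation:
Click 1 (1,1) count=1: revealed 1 new [(1,1)] -> total=1
Click 2 (0,1) count=0: revealed 7 new [(0,0) (0,1) (0,2) (0,3) (1,0) (1,2) (1,3)] -> total=8
Click 3 (5,3) count=4: revealed 1 new [(5,3)] -> total=9
Click 4 (0,0) count=0: revealed 0 new [(none)] -> total=9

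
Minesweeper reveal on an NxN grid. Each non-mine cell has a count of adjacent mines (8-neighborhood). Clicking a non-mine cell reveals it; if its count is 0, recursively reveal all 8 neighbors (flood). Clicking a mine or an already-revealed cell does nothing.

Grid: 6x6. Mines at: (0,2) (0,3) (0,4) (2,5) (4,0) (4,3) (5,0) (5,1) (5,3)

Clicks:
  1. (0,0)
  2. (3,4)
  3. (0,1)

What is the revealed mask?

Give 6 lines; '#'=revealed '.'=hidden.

Click 1 (0,0) count=0: revealed 17 new [(0,0) (0,1) (1,0) (1,1) (1,2) (1,3) (1,4) (2,0) (2,1) (2,2) (2,3) (2,4) (3,0) (3,1) (3,2) (3,3) (3,4)] -> total=17
Click 2 (3,4) count=2: revealed 0 new [(none)] -> total=17
Click 3 (0,1) count=1: revealed 0 new [(none)] -> total=17

Answer: ##....
#####.
#####.
#####.
......
......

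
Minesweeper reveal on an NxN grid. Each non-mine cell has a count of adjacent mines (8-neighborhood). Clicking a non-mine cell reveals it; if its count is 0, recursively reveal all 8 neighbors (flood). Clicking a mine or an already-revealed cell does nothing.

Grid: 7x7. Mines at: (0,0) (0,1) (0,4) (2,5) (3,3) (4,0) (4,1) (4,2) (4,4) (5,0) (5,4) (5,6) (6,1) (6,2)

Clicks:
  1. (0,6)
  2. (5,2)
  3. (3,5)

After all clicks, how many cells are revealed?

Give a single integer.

Answer: 6

Derivation:
Click 1 (0,6) count=0: revealed 4 new [(0,5) (0,6) (1,5) (1,6)] -> total=4
Click 2 (5,2) count=4: revealed 1 new [(5,2)] -> total=5
Click 3 (3,5) count=2: revealed 1 new [(3,5)] -> total=6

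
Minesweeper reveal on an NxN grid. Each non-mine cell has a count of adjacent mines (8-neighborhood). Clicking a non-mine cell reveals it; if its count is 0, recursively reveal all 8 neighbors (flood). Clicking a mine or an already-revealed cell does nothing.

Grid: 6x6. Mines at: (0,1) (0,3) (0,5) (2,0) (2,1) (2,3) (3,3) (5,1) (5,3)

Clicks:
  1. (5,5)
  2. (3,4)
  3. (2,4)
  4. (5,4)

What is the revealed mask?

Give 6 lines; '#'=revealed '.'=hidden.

Answer: ......
....##
....##
....##
....##
....##

Derivation:
Click 1 (5,5) count=0: revealed 10 new [(1,4) (1,5) (2,4) (2,5) (3,4) (3,5) (4,4) (4,5) (5,4) (5,5)] -> total=10
Click 2 (3,4) count=2: revealed 0 new [(none)] -> total=10
Click 3 (2,4) count=2: revealed 0 new [(none)] -> total=10
Click 4 (5,4) count=1: revealed 0 new [(none)] -> total=10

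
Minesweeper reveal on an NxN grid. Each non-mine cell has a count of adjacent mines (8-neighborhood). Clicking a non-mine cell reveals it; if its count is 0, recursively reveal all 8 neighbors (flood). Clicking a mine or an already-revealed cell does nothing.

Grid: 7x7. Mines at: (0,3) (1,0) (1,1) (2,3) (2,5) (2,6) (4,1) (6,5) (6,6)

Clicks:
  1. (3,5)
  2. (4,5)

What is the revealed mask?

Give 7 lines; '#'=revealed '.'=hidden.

Answer: .......
.......
.......
..#####
..#####
#######
#####..

Derivation:
Click 1 (3,5) count=2: revealed 1 new [(3,5)] -> total=1
Click 2 (4,5) count=0: revealed 21 new [(3,2) (3,3) (3,4) (3,6) (4,2) (4,3) (4,4) (4,5) (4,6) (5,0) (5,1) (5,2) (5,3) (5,4) (5,5) (5,6) (6,0) (6,1) (6,2) (6,3) (6,4)] -> total=22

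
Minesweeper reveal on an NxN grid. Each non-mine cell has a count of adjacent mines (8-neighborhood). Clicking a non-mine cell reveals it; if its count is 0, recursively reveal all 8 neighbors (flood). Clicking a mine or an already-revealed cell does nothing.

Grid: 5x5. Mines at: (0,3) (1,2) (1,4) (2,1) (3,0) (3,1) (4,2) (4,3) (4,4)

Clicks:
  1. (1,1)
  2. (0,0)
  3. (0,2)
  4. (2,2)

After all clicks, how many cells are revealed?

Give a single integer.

Click 1 (1,1) count=2: revealed 1 new [(1,1)] -> total=1
Click 2 (0,0) count=0: revealed 3 new [(0,0) (0,1) (1,0)] -> total=4
Click 3 (0,2) count=2: revealed 1 new [(0,2)] -> total=5
Click 4 (2,2) count=3: revealed 1 new [(2,2)] -> total=6

Answer: 6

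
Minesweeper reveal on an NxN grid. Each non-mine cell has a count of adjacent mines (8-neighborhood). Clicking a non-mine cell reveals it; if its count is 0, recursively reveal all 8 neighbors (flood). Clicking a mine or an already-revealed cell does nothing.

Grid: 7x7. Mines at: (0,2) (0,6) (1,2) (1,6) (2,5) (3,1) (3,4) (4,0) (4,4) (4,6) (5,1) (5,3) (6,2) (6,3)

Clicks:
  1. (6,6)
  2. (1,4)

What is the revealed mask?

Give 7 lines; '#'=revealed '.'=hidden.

Click 1 (6,6) count=0: revealed 6 new [(5,4) (5,5) (5,6) (6,4) (6,5) (6,6)] -> total=6
Click 2 (1,4) count=1: revealed 1 new [(1,4)] -> total=7

Answer: .......
....#..
.......
.......
.......
....###
....###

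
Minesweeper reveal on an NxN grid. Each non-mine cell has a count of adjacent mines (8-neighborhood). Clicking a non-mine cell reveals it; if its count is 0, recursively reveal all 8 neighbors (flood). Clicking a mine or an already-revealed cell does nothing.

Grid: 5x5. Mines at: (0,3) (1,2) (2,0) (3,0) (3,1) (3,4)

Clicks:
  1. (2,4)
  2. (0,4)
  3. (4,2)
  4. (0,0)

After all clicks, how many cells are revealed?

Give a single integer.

Click 1 (2,4) count=1: revealed 1 new [(2,4)] -> total=1
Click 2 (0,4) count=1: revealed 1 new [(0,4)] -> total=2
Click 3 (4,2) count=1: revealed 1 new [(4,2)] -> total=3
Click 4 (0,0) count=0: revealed 4 new [(0,0) (0,1) (1,0) (1,1)] -> total=7

Answer: 7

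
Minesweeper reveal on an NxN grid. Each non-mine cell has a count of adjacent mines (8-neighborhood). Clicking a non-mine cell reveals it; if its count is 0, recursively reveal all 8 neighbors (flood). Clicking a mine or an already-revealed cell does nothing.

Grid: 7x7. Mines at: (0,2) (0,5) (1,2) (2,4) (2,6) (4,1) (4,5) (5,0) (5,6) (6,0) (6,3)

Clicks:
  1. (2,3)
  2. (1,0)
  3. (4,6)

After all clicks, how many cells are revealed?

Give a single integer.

Click 1 (2,3) count=2: revealed 1 new [(2,3)] -> total=1
Click 2 (1,0) count=0: revealed 8 new [(0,0) (0,1) (1,0) (1,1) (2,0) (2,1) (3,0) (3,1)] -> total=9
Click 3 (4,6) count=2: revealed 1 new [(4,6)] -> total=10

Answer: 10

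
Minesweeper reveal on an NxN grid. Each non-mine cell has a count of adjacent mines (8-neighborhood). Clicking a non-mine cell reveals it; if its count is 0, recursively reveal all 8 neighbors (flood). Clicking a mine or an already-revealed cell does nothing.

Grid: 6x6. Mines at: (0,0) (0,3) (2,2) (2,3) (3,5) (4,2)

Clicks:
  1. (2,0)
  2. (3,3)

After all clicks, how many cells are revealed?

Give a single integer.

Click 1 (2,0) count=0: revealed 10 new [(1,0) (1,1) (2,0) (2,1) (3,0) (3,1) (4,0) (4,1) (5,0) (5,1)] -> total=10
Click 2 (3,3) count=3: revealed 1 new [(3,3)] -> total=11

Answer: 11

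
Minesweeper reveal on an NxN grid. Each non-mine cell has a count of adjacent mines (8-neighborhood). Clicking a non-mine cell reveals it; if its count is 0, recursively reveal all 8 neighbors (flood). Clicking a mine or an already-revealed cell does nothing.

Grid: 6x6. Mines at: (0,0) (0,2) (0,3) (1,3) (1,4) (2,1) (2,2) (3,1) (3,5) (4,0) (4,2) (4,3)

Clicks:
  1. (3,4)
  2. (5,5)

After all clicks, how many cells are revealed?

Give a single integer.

Answer: 5

Derivation:
Click 1 (3,4) count=2: revealed 1 new [(3,4)] -> total=1
Click 2 (5,5) count=0: revealed 4 new [(4,4) (4,5) (5,4) (5,5)] -> total=5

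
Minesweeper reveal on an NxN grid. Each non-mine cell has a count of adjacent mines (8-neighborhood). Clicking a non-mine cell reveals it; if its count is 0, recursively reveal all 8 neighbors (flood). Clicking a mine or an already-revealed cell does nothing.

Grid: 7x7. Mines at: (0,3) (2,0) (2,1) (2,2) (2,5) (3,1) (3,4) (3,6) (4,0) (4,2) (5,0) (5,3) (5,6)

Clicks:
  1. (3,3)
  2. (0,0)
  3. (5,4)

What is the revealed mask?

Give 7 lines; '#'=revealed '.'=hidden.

Answer: ###....
###....
.......
...#...
.......
....#..
.......

Derivation:
Click 1 (3,3) count=3: revealed 1 new [(3,3)] -> total=1
Click 2 (0,0) count=0: revealed 6 new [(0,0) (0,1) (0,2) (1,0) (1,1) (1,2)] -> total=7
Click 3 (5,4) count=1: revealed 1 new [(5,4)] -> total=8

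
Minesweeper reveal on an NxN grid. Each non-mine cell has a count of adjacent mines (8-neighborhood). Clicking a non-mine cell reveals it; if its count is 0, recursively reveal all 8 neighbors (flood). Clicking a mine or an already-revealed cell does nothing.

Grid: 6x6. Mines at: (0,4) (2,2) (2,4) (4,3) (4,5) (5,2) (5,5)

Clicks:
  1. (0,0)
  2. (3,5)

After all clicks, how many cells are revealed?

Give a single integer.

Answer: 17

Derivation:
Click 1 (0,0) count=0: revealed 16 new [(0,0) (0,1) (0,2) (0,3) (1,0) (1,1) (1,2) (1,3) (2,0) (2,1) (3,0) (3,1) (4,0) (4,1) (5,0) (5,1)] -> total=16
Click 2 (3,5) count=2: revealed 1 new [(3,5)] -> total=17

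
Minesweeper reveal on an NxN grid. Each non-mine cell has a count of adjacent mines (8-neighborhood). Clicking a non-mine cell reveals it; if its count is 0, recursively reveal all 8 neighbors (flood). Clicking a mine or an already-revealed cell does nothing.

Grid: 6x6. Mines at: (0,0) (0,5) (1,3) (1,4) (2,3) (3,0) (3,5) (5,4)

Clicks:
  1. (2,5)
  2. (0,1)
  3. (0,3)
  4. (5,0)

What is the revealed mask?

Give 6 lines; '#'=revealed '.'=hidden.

Click 1 (2,5) count=2: revealed 1 new [(2,5)] -> total=1
Click 2 (0,1) count=1: revealed 1 new [(0,1)] -> total=2
Click 3 (0,3) count=2: revealed 1 new [(0,3)] -> total=3
Click 4 (5,0) count=0: revealed 11 new [(3,1) (3,2) (3,3) (4,0) (4,1) (4,2) (4,3) (5,0) (5,1) (5,2) (5,3)] -> total=14

Answer: .#.#..
......
.....#
.###..
####..
####..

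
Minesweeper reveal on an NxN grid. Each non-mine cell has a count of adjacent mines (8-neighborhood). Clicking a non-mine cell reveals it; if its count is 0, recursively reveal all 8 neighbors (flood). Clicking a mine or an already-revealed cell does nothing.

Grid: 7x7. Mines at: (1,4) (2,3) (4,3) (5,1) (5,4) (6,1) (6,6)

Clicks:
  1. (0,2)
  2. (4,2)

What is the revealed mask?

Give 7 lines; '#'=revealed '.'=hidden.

Answer: ####...
####...
###....
###....
###....
.......
.......

Derivation:
Click 1 (0,2) count=0: revealed 17 new [(0,0) (0,1) (0,2) (0,3) (1,0) (1,1) (1,2) (1,3) (2,0) (2,1) (2,2) (3,0) (3,1) (3,2) (4,0) (4,1) (4,2)] -> total=17
Click 2 (4,2) count=2: revealed 0 new [(none)] -> total=17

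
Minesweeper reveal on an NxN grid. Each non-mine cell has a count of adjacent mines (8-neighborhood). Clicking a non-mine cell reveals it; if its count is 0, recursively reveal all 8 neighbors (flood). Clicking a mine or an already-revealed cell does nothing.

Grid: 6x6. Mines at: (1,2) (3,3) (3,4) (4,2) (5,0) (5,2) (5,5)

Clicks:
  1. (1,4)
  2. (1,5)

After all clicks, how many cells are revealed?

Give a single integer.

Answer: 9

Derivation:
Click 1 (1,4) count=0: revealed 9 new [(0,3) (0,4) (0,5) (1,3) (1,4) (1,5) (2,3) (2,4) (2,5)] -> total=9
Click 2 (1,5) count=0: revealed 0 new [(none)] -> total=9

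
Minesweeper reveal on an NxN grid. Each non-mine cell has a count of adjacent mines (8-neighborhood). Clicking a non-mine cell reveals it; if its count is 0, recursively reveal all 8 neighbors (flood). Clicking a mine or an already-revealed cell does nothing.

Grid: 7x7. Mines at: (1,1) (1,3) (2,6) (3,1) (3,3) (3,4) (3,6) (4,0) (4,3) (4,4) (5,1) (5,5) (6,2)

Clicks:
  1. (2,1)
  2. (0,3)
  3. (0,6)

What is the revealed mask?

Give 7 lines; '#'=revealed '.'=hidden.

Click 1 (2,1) count=2: revealed 1 new [(2,1)] -> total=1
Click 2 (0,3) count=1: revealed 1 new [(0,3)] -> total=2
Click 3 (0,6) count=0: revealed 6 new [(0,4) (0,5) (0,6) (1,4) (1,5) (1,6)] -> total=8

Answer: ...####
....###
.#.....
.......
.......
.......
.......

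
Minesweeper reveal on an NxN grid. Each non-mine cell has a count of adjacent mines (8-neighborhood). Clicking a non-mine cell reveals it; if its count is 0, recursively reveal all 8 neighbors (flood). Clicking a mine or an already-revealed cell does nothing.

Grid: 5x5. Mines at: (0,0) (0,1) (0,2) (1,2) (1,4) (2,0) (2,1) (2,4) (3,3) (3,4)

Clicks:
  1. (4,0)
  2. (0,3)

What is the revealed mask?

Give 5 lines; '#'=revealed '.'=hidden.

Answer: ...#.
.....
.....
###..
###..

Derivation:
Click 1 (4,0) count=0: revealed 6 new [(3,0) (3,1) (3,2) (4,0) (4,1) (4,2)] -> total=6
Click 2 (0,3) count=3: revealed 1 new [(0,3)] -> total=7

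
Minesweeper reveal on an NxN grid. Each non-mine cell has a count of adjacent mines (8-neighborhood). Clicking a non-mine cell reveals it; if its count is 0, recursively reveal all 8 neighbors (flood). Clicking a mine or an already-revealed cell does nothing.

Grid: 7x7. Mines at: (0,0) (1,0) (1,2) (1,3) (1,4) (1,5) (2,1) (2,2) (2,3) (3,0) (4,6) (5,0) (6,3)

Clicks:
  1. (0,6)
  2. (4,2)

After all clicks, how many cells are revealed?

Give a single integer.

Click 1 (0,6) count=1: revealed 1 new [(0,6)] -> total=1
Click 2 (4,2) count=0: revealed 15 new [(3,1) (3,2) (3,3) (3,4) (3,5) (4,1) (4,2) (4,3) (4,4) (4,5) (5,1) (5,2) (5,3) (5,4) (5,5)] -> total=16

Answer: 16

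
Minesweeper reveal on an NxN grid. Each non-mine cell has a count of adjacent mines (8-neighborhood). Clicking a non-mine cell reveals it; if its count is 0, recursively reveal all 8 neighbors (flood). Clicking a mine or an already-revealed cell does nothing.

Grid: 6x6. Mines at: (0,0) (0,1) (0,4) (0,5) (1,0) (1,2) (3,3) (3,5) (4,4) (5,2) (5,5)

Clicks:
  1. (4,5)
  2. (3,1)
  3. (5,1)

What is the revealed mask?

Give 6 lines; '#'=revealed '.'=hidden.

Answer: ......
......
###...
###...
###..#
##....

Derivation:
Click 1 (4,5) count=3: revealed 1 new [(4,5)] -> total=1
Click 2 (3,1) count=0: revealed 11 new [(2,0) (2,1) (2,2) (3,0) (3,1) (3,2) (4,0) (4,1) (4,2) (5,0) (5,1)] -> total=12
Click 3 (5,1) count=1: revealed 0 new [(none)] -> total=12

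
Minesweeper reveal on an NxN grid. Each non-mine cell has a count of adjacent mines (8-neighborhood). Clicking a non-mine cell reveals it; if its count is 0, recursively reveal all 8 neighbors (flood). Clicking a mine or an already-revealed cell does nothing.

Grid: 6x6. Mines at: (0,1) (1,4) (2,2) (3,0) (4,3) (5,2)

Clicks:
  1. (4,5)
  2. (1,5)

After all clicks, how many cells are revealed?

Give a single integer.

Click 1 (4,5) count=0: revealed 8 new [(2,4) (2,5) (3,4) (3,5) (4,4) (4,5) (5,4) (5,5)] -> total=8
Click 2 (1,5) count=1: revealed 1 new [(1,5)] -> total=9

Answer: 9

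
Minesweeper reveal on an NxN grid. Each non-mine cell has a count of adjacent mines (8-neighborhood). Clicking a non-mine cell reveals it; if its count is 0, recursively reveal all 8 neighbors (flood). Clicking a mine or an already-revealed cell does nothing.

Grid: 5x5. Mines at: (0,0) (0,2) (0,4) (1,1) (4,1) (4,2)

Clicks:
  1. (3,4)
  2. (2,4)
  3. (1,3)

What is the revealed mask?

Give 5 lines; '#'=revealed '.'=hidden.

Answer: .....
..###
..###
..###
...##

Derivation:
Click 1 (3,4) count=0: revealed 11 new [(1,2) (1,3) (1,4) (2,2) (2,3) (2,4) (3,2) (3,3) (3,4) (4,3) (4,4)] -> total=11
Click 2 (2,4) count=0: revealed 0 new [(none)] -> total=11
Click 3 (1,3) count=2: revealed 0 new [(none)] -> total=11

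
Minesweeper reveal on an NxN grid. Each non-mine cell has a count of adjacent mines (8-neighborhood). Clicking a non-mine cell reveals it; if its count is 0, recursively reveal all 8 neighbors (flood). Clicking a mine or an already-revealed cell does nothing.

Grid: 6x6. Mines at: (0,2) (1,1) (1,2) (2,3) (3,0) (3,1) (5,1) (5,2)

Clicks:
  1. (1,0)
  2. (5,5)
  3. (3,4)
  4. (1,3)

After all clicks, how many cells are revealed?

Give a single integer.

Answer: 18

Derivation:
Click 1 (1,0) count=1: revealed 1 new [(1,0)] -> total=1
Click 2 (5,5) count=0: revealed 17 new [(0,3) (0,4) (0,5) (1,3) (1,4) (1,5) (2,4) (2,5) (3,3) (3,4) (3,5) (4,3) (4,4) (4,5) (5,3) (5,4) (5,5)] -> total=18
Click 3 (3,4) count=1: revealed 0 new [(none)] -> total=18
Click 4 (1,3) count=3: revealed 0 new [(none)] -> total=18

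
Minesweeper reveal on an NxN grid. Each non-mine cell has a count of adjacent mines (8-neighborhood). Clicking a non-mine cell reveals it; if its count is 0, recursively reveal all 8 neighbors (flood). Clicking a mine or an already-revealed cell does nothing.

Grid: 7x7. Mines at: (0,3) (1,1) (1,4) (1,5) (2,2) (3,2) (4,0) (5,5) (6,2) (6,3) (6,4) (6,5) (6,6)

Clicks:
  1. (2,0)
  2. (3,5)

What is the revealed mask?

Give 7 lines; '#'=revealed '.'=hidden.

Click 1 (2,0) count=1: revealed 1 new [(2,0)] -> total=1
Click 2 (3,5) count=0: revealed 12 new [(2,3) (2,4) (2,5) (2,6) (3,3) (3,4) (3,5) (3,6) (4,3) (4,4) (4,5) (4,6)] -> total=13

Answer: .......
.......
#..####
...####
...####
.......
.......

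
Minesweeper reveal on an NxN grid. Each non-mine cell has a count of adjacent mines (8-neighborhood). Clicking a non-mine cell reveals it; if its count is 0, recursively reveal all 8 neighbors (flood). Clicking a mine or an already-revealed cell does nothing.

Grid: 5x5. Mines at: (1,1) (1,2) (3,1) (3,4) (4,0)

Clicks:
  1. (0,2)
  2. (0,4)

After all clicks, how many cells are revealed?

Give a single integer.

Click 1 (0,2) count=2: revealed 1 new [(0,2)] -> total=1
Click 2 (0,4) count=0: revealed 6 new [(0,3) (0,4) (1,3) (1,4) (2,3) (2,4)] -> total=7

Answer: 7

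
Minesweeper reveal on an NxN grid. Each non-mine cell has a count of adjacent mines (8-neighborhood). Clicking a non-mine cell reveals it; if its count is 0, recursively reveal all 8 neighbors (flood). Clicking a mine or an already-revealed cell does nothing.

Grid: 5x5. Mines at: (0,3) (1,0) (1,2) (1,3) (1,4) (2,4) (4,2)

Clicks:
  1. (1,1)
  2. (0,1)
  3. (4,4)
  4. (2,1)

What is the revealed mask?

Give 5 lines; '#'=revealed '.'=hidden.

Click 1 (1,1) count=2: revealed 1 new [(1,1)] -> total=1
Click 2 (0,1) count=2: revealed 1 new [(0,1)] -> total=2
Click 3 (4,4) count=0: revealed 4 new [(3,3) (3,4) (4,3) (4,4)] -> total=6
Click 4 (2,1) count=2: revealed 1 new [(2,1)] -> total=7

Answer: .#...
.#...
.#...
...##
...##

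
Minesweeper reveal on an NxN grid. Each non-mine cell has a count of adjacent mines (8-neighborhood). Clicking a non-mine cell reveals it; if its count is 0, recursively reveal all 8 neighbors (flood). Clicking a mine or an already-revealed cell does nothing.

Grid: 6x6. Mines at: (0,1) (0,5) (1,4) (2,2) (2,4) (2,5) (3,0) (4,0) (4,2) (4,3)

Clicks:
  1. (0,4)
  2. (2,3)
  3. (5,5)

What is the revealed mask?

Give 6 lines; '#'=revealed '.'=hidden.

Click 1 (0,4) count=2: revealed 1 new [(0,4)] -> total=1
Click 2 (2,3) count=3: revealed 1 new [(2,3)] -> total=2
Click 3 (5,5) count=0: revealed 6 new [(3,4) (3,5) (4,4) (4,5) (5,4) (5,5)] -> total=8

Answer: ....#.
......
...#..
....##
....##
....##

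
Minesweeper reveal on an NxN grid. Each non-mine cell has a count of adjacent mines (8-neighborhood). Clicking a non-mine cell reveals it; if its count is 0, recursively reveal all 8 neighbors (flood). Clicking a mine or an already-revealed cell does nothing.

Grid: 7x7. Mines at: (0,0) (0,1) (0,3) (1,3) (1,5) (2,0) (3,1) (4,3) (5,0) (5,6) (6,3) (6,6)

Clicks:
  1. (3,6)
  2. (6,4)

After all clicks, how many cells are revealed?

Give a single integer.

Click 1 (3,6) count=0: revealed 9 new [(2,4) (2,5) (2,6) (3,4) (3,5) (3,6) (4,4) (4,5) (4,6)] -> total=9
Click 2 (6,4) count=1: revealed 1 new [(6,4)] -> total=10

Answer: 10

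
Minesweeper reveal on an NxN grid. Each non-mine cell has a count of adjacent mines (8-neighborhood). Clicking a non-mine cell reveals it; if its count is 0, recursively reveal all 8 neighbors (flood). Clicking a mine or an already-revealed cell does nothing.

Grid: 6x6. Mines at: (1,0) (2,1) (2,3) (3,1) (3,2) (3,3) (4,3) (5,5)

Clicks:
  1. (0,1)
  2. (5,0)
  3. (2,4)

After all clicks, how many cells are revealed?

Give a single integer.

Click 1 (0,1) count=1: revealed 1 new [(0,1)] -> total=1
Click 2 (5,0) count=0: revealed 6 new [(4,0) (4,1) (4,2) (5,0) (5,1) (5,2)] -> total=7
Click 3 (2,4) count=2: revealed 1 new [(2,4)] -> total=8

Answer: 8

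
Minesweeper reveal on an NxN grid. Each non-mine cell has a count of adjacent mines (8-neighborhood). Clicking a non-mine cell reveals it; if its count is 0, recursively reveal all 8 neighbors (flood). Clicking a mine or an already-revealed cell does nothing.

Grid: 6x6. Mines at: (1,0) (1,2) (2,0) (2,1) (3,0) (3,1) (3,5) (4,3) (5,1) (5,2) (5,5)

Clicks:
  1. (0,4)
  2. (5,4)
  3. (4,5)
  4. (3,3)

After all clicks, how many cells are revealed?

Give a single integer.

Click 1 (0,4) count=0: revealed 9 new [(0,3) (0,4) (0,5) (1,3) (1,4) (1,5) (2,3) (2,4) (2,5)] -> total=9
Click 2 (5,4) count=2: revealed 1 new [(5,4)] -> total=10
Click 3 (4,5) count=2: revealed 1 new [(4,5)] -> total=11
Click 4 (3,3) count=1: revealed 1 new [(3,3)] -> total=12

Answer: 12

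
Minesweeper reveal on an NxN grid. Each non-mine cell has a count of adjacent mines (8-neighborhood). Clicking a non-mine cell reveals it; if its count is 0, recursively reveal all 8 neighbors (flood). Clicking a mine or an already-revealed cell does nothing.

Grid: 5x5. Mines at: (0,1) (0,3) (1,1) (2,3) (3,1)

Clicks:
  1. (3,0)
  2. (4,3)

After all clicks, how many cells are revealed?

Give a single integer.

Click 1 (3,0) count=1: revealed 1 new [(3,0)] -> total=1
Click 2 (4,3) count=0: revealed 6 new [(3,2) (3,3) (3,4) (4,2) (4,3) (4,4)] -> total=7

Answer: 7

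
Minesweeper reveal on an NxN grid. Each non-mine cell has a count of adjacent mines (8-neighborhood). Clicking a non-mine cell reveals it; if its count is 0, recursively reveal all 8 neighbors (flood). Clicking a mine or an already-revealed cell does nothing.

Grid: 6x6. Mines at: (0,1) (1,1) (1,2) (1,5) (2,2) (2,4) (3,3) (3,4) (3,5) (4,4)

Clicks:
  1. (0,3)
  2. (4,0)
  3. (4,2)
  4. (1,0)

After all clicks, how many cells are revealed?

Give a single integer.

Answer: 15

Derivation:
Click 1 (0,3) count=1: revealed 1 new [(0,3)] -> total=1
Click 2 (4,0) count=0: revealed 13 new [(2,0) (2,1) (3,0) (3,1) (3,2) (4,0) (4,1) (4,2) (4,3) (5,0) (5,1) (5,2) (5,3)] -> total=14
Click 3 (4,2) count=1: revealed 0 new [(none)] -> total=14
Click 4 (1,0) count=2: revealed 1 new [(1,0)] -> total=15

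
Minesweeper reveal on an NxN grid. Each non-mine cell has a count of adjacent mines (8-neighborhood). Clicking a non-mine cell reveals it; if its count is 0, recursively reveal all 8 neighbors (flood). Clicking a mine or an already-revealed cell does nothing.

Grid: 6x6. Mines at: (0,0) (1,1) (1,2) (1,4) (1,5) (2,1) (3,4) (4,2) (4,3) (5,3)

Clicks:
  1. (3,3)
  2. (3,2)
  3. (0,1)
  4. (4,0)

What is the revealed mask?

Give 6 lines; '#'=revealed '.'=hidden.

Click 1 (3,3) count=3: revealed 1 new [(3,3)] -> total=1
Click 2 (3,2) count=3: revealed 1 new [(3,2)] -> total=2
Click 3 (0,1) count=3: revealed 1 new [(0,1)] -> total=3
Click 4 (4,0) count=0: revealed 6 new [(3,0) (3,1) (4,0) (4,1) (5,0) (5,1)] -> total=9

Answer: .#....
......
......
####..
##....
##....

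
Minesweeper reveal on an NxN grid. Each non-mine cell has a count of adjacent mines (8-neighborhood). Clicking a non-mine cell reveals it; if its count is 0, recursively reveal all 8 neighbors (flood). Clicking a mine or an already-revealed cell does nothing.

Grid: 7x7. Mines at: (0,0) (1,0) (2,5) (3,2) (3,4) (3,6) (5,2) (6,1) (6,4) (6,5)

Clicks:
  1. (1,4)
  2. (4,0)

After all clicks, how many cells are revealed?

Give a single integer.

Answer: 9

Derivation:
Click 1 (1,4) count=1: revealed 1 new [(1,4)] -> total=1
Click 2 (4,0) count=0: revealed 8 new [(2,0) (2,1) (3,0) (3,1) (4,0) (4,1) (5,0) (5,1)] -> total=9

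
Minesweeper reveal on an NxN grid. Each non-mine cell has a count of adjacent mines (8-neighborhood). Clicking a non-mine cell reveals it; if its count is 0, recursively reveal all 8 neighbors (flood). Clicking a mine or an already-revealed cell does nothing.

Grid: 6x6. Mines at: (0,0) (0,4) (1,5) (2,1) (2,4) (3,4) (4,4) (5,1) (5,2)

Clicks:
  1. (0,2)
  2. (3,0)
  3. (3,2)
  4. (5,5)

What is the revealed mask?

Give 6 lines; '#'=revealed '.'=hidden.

Answer: .###..
.###..
......
#.#...
......
.....#

Derivation:
Click 1 (0,2) count=0: revealed 6 new [(0,1) (0,2) (0,3) (1,1) (1,2) (1,3)] -> total=6
Click 2 (3,0) count=1: revealed 1 new [(3,0)] -> total=7
Click 3 (3,2) count=1: revealed 1 new [(3,2)] -> total=8
Click 4 (5,5) count=1: revealed 1 new [(5,5)] -> total=9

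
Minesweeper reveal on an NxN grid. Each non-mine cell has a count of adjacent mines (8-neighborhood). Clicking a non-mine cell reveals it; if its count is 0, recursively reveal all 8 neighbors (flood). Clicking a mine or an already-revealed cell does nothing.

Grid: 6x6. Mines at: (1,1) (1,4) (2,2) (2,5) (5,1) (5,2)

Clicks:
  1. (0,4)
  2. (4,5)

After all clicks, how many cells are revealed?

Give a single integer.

Answer: 10

Derivation:
Click 1 (0,4) count=1: revealed 1 new [(0,4)] -> total=1
Click 2 (4,5) count=0: revealed 9 new [(3,3) (3,4) (3,5) (4,3) (4,4) (4,5) (5,3) (5,4) (5,5)] -> total=10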